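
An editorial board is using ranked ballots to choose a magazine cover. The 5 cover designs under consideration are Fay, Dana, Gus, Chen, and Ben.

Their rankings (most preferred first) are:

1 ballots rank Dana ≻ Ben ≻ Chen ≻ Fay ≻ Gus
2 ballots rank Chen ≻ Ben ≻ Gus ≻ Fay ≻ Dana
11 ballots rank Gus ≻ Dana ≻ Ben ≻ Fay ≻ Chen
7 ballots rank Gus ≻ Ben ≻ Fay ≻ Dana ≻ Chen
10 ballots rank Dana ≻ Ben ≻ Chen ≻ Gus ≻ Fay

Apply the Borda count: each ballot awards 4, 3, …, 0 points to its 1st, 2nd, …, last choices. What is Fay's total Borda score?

28

Borda scores:
  Fay: 1 + 2·1 + 11·1 + 7·2 + 10·0 = 28
  Dana: 4 + 2·0 + 11·3 + 7·1 + 10·4 = 84
  Gus: 0 + 2·2 + 11·4 + 7·4 + 10·1 = 86
  Chen: 2 + 2·4 + 11·0 + 7·0 + 10·2 = 30
  Ben: 3 + 2·3 + 11·2 + 7·3 + 10·3 = 82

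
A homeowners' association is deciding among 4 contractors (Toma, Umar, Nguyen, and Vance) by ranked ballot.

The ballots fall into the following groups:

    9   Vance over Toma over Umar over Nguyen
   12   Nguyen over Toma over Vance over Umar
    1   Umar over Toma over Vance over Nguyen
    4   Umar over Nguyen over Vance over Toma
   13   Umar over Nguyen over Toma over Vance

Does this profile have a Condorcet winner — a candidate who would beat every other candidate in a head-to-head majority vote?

No

Head-to-head results (39 voters total):
Toma vs Umar: Toma wins 21–18.
Toma vs Nguyen: Nguyen wins 29–10.
Toma vs Vance: Toma wins 26–13.
Umar vs Nguyen: Umar wins 27–12.
Umar vs Vance: Vance wins 21–18.
Nguyen vs Vance: Nguyen wins 29–10.
No candidate beats all others: Toma beats Umar beats Nguyen beats Toma, a majority cycle.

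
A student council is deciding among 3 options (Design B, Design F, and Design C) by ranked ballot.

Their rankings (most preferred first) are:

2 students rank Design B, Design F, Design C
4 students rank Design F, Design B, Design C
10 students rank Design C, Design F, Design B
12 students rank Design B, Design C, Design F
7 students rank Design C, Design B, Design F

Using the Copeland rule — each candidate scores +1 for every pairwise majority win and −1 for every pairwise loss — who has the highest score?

Pairwise results:
  Design B vs Design F: Design B wins 21–14.
  Design B vs Design C: Design B wins 18–17.
  Design F vs Design C: Design C wins 29–6.
Copeland scores (wins − losses):
  Design B: 2 − 0 = 2
  Design F: 0 − 2 = -2
  Design C: 1 − 1 = 0
Design B has the best Copeland score.

Design B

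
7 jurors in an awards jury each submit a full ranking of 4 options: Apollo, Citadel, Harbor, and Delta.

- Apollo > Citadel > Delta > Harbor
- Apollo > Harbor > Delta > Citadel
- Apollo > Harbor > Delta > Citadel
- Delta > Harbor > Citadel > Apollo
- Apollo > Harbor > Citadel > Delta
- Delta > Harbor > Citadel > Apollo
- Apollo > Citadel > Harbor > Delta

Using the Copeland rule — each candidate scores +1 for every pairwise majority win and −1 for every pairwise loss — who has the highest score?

Pairwise results:
  Apollo vs Citadel: Apollo wins 5–2.
  Apollo vs Harbor: Apollo wins 5–2.
  Apollo vs Delta: Apollo wins 5–2.
  Citadel vs Harbor: Harbor wins 5–2.
  Citadel vs Delta: Delta wins 4–3.
  Harbor vs Delta: Harbor wins 4–3.
Copeland scores (wins − losses):
  Apollo: 3 − 0 = 3
  Citadel: 0 − 3 = -3
  Harbor: 2 − 1 = 1
  Delta: 1 − 2 = -1
Apollo has the best Copeland score.

Apollo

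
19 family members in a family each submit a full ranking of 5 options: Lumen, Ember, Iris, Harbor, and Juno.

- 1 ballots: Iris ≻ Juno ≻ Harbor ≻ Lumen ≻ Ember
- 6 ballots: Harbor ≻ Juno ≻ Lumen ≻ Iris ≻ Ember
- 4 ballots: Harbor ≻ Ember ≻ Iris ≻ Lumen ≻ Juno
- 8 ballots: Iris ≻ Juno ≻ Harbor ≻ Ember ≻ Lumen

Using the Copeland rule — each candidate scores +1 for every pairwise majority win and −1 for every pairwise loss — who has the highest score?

Harbor

Pairwise results:
  Lumen vs Ember: Ember wins 12–7.
  Lumen vs Iris: Iris wins 13–6.
  Lumen vs Harbor: Harbor wins 19–0.
  Lumen vs Juno: Juno wins 15–4.
  Ember vs Iris: Iris wins 15–4.
  Ember vs Harbor: Harbor wins 19–0.
  Ember vs Juno: Juno wins 15–4.
  Iris vs Harbor: Harbor wins 10–9.
  Iris vs Juno: Iris wins 13–6.
  Harbor vs Juno: Harbor wins 10–9.
Copeland scores (wins − losses):
  Lumen: 0 − 4 = -4
  Ember: 1 − 3 = -2
  Iris: 3 − 1 = 2
  Harbor: 4 − 0 = 4
  Juno: 2 − 2 = 0
Harbor has the best Copeland score.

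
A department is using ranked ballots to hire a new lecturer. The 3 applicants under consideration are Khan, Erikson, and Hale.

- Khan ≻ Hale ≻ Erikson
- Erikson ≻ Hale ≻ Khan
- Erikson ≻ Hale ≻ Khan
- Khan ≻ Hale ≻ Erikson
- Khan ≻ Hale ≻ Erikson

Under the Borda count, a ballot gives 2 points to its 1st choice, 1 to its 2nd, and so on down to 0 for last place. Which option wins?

Borda scores:
  Khan: 2 + 0 + 0 + 2 + 2 = 6
  Erikson: 0 + 2 + 2 + 0 + 0 = 4
  Hale: 1 + 1 + 1 + 1 + 1 = 5
Khan has the highest total.

Khan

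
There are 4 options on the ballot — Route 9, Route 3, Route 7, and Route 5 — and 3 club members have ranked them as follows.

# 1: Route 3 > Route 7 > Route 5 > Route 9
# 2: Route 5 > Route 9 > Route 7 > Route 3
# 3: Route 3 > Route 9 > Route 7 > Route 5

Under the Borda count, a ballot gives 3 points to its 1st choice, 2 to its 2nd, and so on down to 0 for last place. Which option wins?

Route 3

Borda scores:
  Route 9: 0 + 2 + 2 = 4
  Route 3: 3 + 0 + 3 = 6
  Route 7: 2 + 1 + 1 = 4
  Route 5: 1 + 3 + 0 = 4
Route 3 has the highest total.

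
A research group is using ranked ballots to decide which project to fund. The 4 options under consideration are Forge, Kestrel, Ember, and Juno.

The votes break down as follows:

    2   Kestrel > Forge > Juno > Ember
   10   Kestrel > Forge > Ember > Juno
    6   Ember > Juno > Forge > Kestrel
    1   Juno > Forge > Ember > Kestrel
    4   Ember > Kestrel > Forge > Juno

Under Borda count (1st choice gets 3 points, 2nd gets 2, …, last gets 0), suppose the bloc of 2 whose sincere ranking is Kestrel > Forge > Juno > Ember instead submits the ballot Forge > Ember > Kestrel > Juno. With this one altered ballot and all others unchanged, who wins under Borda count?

Ember

Borda totals with the altered ballot: Forge 38, Kestrel 40, Ember 45, Juno 15.
The switch changes the winner from Kestrel to Ember.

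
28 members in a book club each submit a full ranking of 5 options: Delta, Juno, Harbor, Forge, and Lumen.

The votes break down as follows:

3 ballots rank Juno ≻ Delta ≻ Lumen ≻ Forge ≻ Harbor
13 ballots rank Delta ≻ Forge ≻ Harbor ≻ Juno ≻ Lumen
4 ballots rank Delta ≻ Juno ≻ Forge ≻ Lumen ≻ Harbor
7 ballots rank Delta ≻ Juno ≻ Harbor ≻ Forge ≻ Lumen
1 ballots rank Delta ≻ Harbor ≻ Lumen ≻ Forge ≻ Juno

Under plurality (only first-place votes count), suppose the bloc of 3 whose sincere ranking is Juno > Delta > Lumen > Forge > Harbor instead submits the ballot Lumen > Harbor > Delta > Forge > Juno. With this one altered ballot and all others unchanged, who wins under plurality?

First-place totals with the altered ballot: Delta 25, Juno 0, Harbor 0, Forge 0, Lumen 3.
The winner is unchanged: still Delta.

Delta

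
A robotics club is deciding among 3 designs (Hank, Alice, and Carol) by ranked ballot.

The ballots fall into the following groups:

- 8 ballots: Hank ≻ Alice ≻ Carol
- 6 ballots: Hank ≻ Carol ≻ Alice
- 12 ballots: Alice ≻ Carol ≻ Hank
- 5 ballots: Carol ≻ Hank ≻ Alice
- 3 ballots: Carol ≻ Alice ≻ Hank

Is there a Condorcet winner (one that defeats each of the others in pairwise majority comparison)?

No

Head-to-head results (34 voters total):
Hank vs Alice: Hank wins 19–15.
Hank vs Carol: Carol wins 20–14.
Alice vs Carol: Alice wins 20–14.
No candidate beats all others: Hank beats Alice beats Carol beats Hank, a majority cycle.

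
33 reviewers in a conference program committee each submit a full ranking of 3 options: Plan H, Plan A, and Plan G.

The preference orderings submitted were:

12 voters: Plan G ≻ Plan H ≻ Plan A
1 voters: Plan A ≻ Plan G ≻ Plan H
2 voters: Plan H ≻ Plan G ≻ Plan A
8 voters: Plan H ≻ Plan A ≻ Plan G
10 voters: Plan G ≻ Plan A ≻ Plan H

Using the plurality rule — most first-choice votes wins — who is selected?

Plan G

First-place vote totals:
  Plan H: 10
  Plan A: 1
  Plan G: 22
Plan G has the most first-place votes.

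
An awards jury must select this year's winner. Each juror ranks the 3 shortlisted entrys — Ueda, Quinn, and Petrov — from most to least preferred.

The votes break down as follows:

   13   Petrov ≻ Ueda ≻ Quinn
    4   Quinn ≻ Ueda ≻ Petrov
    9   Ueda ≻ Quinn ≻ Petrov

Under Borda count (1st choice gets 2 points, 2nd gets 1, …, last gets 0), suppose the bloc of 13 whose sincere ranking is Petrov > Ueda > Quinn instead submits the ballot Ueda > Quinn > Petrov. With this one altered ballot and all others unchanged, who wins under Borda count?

Ueda

Borda totals with the altered ballot: Ueda 48, Quinn 30, Petrov 0.
The winner is unchanged: still Ueda.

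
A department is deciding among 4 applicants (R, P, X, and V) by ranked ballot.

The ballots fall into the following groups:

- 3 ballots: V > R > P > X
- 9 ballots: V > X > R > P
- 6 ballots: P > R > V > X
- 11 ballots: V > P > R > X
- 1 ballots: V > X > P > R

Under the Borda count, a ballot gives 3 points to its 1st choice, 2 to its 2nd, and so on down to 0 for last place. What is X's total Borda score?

20

Borda scores:
  R: 3·2 + 9·1 + 6·2 + 11·1 + 0 = 38
  P: 3·1 + 9·0 + 6·3 + 11·2 + 1 = 44
  X: 3·0 + 9·2 + 6·0 + 11·0 + 2 = 20
  V: 3·3 + 9·3 + 6·1 + 11·3 + 3 = 78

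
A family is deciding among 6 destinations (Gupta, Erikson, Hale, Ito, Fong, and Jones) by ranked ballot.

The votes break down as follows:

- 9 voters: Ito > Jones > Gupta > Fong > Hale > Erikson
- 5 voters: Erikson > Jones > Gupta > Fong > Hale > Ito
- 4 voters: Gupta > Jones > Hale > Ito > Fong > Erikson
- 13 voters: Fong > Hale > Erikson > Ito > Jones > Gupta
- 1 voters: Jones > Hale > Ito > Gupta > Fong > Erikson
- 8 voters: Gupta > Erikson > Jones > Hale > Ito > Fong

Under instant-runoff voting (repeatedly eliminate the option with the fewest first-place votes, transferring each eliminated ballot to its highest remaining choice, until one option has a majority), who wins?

Gupta

Round 1: Fong 13, Gupta 12, Ito 9, Erikson 5, Jones 1, Hale 0. Hale has the fewest and is eliminated.
Round 2: Fong 13, Gupta 12, Ito 9, Erikson 5, Jones 1. Jones has the fewest and is eliminated.
Round 3: Fong 13, Gupta 12, Ito 10, Erikson 5. Erikson has the fewest and is eliminated.
Round 4: Gupta 17, Fong 13, Ito 10. Ito has the fewest and is eliminated.
Round 5: Gupta 27, Fong 13. Gupta has a majority.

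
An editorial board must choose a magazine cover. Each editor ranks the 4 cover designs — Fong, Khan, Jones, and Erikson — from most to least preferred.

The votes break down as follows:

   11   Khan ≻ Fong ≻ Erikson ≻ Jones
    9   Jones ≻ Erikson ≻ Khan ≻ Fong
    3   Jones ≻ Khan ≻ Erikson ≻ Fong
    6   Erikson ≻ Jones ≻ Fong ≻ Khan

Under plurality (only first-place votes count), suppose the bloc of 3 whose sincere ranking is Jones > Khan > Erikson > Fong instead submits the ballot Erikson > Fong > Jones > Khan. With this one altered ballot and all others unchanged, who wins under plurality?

Khan

First-place totals with the altered ballot: Fong 0, Khan 11, Jones 9, Erikson 9.
The switch changes the winner from Jones to Khan.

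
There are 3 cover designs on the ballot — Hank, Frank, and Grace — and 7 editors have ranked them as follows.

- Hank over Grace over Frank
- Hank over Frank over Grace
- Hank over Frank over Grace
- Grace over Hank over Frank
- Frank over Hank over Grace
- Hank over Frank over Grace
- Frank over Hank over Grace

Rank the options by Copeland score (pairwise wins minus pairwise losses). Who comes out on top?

Pairwise results:
  Hank vs Frank: Hank wins 5–2.
  Hank vs Grace: Hank wins 6–1.
  Frank vs Grace: Frank wins 5–2.
Copeland scores (wins − losses):
  Hank: 2 − 0 = 2
  Frank: 1 − 1 = 0
  Grace: 0 − 2 = -2
Hank has the best Copeland score.

Hank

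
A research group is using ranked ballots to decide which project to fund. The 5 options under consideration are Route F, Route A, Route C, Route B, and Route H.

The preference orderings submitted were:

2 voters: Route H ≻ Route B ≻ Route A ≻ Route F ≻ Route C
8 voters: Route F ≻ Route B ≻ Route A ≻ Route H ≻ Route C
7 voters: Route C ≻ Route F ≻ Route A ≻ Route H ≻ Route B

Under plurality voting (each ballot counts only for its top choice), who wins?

First-place vote totals:
  Route F: 8
  Route A: 0
  Route C: 7
  Route B: 0
  Route H: 2
Route F has the most first-place votes.

Route F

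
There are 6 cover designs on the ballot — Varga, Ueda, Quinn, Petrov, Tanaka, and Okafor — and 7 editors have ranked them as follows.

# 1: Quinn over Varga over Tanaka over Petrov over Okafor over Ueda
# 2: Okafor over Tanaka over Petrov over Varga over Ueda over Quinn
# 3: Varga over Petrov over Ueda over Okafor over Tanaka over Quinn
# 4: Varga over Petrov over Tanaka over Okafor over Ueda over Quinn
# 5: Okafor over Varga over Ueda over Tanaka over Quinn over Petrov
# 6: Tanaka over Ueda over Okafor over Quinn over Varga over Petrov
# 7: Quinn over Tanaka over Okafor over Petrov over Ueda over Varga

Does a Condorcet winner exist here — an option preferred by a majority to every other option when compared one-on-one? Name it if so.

Head-to-head results (7 voters total):
Varga vs Ueda: Varga wins 5–2.
Varga vs Quinn: Varga wins 4–3.
Varga vs Petrov: Varga wins 5–2.
Varga vs Tanaka: Varga wins 4–3.
Varga vs Okafor: Okafor wins 4–3.
Ueda vs Quinn: Ueda wins 5–2.
Ueda vs Petrov: Petrov wins 5–2.
Ueda vs Tanaka: Tanaka wins 5–2.
Ueda vs Okafor: Okafor wins 5–2.
Quinn vs Petrov: Quinn wins 4–3.
Quinn vs Tanaka: Tanaka wins 5–2.
Quinn vs Okafor: Okafor wins 5–2.
Petrov vs Tanaka: Tanaka wins 5–2.
Petrov vs Okafor: Okafor wins 4–3.
Tanaka vs Okafor: Tanaka wins 4–3.
No candidate beats all others: Varga beats Tanaka beats Okafor beats Varga, a majority cycle.

There is no Condorcet winner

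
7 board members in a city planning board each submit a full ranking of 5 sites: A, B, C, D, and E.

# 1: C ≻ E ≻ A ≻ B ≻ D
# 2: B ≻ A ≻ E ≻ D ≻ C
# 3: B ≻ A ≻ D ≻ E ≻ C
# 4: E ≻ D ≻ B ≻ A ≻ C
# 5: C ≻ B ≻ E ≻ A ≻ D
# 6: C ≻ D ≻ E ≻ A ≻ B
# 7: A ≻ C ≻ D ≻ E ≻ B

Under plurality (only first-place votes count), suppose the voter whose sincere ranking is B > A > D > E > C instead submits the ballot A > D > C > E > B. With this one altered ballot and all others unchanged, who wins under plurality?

C

First-place totals with the altered ballot: A 2, B 1, C 3, D 0, E 1.
The winner is unchanged: still C.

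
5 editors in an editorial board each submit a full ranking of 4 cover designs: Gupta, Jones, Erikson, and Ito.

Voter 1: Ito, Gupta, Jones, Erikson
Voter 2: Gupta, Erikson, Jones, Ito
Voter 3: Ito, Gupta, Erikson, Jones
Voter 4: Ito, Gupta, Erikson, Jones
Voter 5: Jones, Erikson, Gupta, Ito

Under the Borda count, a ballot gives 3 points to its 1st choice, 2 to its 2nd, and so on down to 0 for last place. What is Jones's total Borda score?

Borda scores:
  Gupta: 2 + 3 + 2 + 2 + 1 = 10
  Jones: 1 + 1 + 0 + 0 + 3 = 5
  Erikson: 0 + 2 + 1 + 1 + 2 = 6
  Ito: 3 + 0 + 3 + 3 + 0 = 9

5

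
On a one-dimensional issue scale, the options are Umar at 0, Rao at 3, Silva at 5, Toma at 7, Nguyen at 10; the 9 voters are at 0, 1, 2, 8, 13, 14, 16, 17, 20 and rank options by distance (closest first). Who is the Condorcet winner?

Nguyen

With single-peaked preferences on a line, the Condorcet winner is the candidate closest to the median voter.
The median voter (position 13) is closest to Nguyen at 10.
Check: Nguyen vs Toma — voters closer to Nguyen: 5 of 9.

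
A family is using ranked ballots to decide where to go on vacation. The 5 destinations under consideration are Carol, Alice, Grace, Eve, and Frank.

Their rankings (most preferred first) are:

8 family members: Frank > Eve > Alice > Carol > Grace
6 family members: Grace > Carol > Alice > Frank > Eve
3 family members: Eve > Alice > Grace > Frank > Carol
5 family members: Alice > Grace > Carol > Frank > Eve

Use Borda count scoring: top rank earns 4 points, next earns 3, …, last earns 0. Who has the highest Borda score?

Borda scores:
  Carol: 8·1 + 6·3 + 3·0 + 5·2 = 36
  Alice: 8·2 + 6·2 + 3·3 + 5·4 = 57
  Grace: 8·0 + 6·4 + 3·2 + 5·3 = 45
  Eve: 8·3 + 6·0 + 3·4 + 5·0 = 36
  Frank: 8·4 + 6·1 + 3·1 + 5·1 = 46
Alice has the highest total.

Alice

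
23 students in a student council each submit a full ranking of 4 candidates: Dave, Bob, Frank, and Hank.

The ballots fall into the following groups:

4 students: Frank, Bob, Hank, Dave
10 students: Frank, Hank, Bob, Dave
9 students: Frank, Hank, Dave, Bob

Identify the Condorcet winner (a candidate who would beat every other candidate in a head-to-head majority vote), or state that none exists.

Head-to-head results (23 voters total):
Dave vs Bob: Bob wins 14–9.
Dave vs Frank: Frank wins 23–0.
Dave vs Hank: Hank wins 23–0.
Bob vs Frank: Frank wins 23–0.
Bob vs Hank: Hank wins 19–4.
Frank vs Hank: Frank wins 23–0.
Frank beats each rival — Dave (23–0), Bob (23–0), Hank (23–0) — so Frank is the Condorcet winner.

Frank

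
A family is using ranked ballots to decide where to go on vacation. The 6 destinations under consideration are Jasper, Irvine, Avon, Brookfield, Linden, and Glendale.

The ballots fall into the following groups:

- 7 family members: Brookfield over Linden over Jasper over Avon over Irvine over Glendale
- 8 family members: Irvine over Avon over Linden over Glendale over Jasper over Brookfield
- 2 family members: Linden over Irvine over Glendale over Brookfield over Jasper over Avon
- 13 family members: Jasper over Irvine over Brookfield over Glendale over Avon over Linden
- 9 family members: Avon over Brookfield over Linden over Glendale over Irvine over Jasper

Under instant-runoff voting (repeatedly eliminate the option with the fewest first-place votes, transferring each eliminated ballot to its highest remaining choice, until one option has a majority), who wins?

Round 1: Jasper 13, Avon 9, Irvine 8, Brookfield 7, Linden 2, Glendale 0. Glendale has the fewest and is eliminated.
Round 2: Jasper 13, Avon 9, Irvine 8, Brookfield 7, Linden 2. Linden has the fewest and is eliminated.
Round 3: Jasper 13, Irvine 10, Avon 9, Brookfield 7. Brookfield has the fewest and is eliminated.
Round 4: Jasper 20, Irvine 10, Avon 9. Jasper has a majority.

Jasper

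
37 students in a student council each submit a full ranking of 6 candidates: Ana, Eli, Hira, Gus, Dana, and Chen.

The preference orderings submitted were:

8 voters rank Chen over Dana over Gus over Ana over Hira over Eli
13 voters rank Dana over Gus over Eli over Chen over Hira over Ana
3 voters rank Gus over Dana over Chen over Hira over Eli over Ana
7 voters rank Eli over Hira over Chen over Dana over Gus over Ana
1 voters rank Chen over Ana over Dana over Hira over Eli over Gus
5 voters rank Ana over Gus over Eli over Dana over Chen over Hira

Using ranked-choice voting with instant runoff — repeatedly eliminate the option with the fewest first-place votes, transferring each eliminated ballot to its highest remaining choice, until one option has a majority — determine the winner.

Dana

Round 1: Dana 13, Chen 9, Eli 7, Ana 5, Gus 3, Hira 0. Hira has the fewest and is eliminated.
Round 2: Dana 13, Chen 9, Eli 7, Ana 5, Gus 3. Gus has the fewest and is eliminated.
Round 3: Dana 16, Chen 9, Eli 7, Ana 5. Ana has the fewest and is eliminated.
Round 4: Dana 16, Eli 12, Chen 9. Chen has the fewest and is eliminated.
Round 5: Dana 25, Eli 12. Dana has a majority.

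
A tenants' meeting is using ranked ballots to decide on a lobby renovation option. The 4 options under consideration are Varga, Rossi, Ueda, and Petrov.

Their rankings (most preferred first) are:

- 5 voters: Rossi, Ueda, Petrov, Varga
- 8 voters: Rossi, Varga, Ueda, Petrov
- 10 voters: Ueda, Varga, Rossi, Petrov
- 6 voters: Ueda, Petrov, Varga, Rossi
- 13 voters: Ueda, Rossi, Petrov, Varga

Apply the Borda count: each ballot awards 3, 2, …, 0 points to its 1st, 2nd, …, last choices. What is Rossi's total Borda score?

Borda scores:
  Varga: 5·0 + 8·2 + 10·2 + 6·1 + 13·0 = 42
  Rossi: 5·3 + 8·3 + 10·1 + 6·0 + 13·2 = 75
  Ueda: 5·2 + 8·1 + 10·3 + 6·3 + 13·3 = 105
  Petrov: 5·1 + 8·0 + 10·0 + 6·2 + 13·1 = 30

75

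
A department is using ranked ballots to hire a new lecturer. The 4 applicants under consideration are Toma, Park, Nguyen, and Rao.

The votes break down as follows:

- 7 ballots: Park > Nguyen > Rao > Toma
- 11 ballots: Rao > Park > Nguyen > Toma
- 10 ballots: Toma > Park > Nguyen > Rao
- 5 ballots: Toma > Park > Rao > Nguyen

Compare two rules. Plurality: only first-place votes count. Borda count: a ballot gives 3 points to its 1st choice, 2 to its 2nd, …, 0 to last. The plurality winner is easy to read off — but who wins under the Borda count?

Plurality first-place counts: Toma 15, Park 7, Nguyen 0, Rao 11 → Toma.
Borda totals: Toma 45, Park 73, Nguyen 35, Rao 45 → Park.

Park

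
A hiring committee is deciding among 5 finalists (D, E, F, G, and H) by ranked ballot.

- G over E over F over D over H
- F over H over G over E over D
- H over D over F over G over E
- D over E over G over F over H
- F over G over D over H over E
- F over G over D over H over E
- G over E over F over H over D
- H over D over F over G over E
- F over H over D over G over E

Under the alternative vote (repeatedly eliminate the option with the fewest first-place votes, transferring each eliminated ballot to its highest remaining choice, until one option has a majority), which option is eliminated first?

Round 1: F 4, G 2, H 2, D 1, E 0. E has the fewest and is eliminated.
Round 2: F 4, G 2, H 2, D 1. D has the fewest and is eliminated.
Round 3: F 4, G 3, H 2. H has the fewest and is eliminated.
Round 4: F 6, G 3. F has a majority.

E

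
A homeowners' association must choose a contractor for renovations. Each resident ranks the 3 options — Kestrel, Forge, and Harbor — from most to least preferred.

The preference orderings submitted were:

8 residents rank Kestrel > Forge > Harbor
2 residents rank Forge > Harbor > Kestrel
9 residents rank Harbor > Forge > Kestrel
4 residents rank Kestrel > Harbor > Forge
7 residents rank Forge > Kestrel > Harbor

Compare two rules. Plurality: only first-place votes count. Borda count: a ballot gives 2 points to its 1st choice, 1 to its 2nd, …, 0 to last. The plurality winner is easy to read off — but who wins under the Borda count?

Plurality first-place counts: Kestrel 12, Forge 9, Harbor 9 → Kestrel.
Borda totals: Kestrel 31, Forge 35, Harbor 24 → Forge.

Forge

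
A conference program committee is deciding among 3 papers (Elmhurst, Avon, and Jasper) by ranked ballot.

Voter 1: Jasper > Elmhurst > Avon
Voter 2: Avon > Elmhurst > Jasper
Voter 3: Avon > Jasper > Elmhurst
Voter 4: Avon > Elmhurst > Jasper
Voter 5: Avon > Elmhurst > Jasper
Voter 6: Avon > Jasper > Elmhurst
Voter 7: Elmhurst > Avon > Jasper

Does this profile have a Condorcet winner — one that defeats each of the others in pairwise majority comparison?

Head-to-head results (7 voters total):
Elmhurst vs Avon: Avon wins 5–2.
Elmhurst vs Jasper: Elmhurst wins 4–3.
Avon vs Jasper: Avon wins 6–1.
Avon beats each rival — Elmhurst (5–2), Jasper (6–1) — so Avon is the Condorcet winner.

Yes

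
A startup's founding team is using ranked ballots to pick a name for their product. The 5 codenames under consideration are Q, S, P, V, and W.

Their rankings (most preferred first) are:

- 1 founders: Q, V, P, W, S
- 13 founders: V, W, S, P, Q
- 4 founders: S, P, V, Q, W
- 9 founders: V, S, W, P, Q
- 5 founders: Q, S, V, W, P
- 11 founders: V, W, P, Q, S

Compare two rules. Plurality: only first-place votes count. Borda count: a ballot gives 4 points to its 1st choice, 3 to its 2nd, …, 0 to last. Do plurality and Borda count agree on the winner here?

Plurality first-place counts: Q 6, S 4, P 0, V 33, W 0 → V.
Borda totals: Q 39, S 84, P 58, V 153, W 96 → V.
The two rules agree on V.

Yes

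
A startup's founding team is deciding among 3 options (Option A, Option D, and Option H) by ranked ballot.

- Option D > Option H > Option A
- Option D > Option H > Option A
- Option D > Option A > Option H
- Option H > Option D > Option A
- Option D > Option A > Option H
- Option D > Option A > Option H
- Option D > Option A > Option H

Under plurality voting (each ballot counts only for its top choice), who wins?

First-place vote totals:
  Option A: 0
  Option D: 6
  Option H: 1
Option D has the most first-place votes.

Option D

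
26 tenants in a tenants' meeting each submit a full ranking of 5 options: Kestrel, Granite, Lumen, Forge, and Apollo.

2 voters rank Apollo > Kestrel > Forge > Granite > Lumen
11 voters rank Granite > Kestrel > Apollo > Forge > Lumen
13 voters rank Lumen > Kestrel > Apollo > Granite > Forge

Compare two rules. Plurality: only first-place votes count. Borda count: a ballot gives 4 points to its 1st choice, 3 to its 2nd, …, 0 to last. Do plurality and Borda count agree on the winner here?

Plurality first-place counts: Kestrel 0, Granite 11, Lumen 13, Forge 0, Apollo 2 → Lumen.
Borda totals: Kestrel 78, Granite 59, Lumen 52, Forge 15, Apollo 56 → Kestrel.
The two rules disagree: plurality picks Lumen, Borda picks Kestrel.

No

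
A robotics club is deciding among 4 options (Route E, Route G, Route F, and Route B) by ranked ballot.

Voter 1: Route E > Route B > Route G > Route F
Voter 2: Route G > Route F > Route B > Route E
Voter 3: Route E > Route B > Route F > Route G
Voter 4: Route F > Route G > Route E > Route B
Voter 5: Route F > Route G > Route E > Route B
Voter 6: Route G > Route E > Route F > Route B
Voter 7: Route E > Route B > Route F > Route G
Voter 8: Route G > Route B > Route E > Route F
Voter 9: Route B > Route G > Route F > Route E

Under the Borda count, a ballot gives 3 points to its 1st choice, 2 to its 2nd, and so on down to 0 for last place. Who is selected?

Route G

Borda scores:
  Route E: 3 + 0 + 3 + 1 + 1 + 2 + 3 + 1 + 0 = 14
  Route G: 1 + 3 + 0 + 2 + 2 + 3 + 0 + 3 + 2 = 16
  Route F: 0 + 2 + 1 + 3 + 3 + 1 + 1 + 0 + 1 = 12
  Route B: 2 + 1 + 2 + 0 + 0 + 0 + 2 + 2 + 3 = 12
Route G has the highest total.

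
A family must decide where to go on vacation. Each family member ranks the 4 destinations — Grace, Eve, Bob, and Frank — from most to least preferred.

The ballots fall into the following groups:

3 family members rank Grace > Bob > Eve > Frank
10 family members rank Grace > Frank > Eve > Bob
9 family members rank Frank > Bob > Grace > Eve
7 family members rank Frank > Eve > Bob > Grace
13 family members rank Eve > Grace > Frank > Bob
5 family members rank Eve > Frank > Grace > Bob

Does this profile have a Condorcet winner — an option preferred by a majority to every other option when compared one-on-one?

No

Head-to-head results (47 voters total):
Grace vs Eve: Eve wins 25–22.
Grace vs Bob: Grace wins 31–16.
Grace vs Frank: Grace wins 26–21.
Eve vs Bob: Eve wins 35–12.
Eve vs Frank: Frank wins 26–21.
Bob vs Frank: Frank wins 44–3.
No candidate beats all others: Grace beats Frank beats Eve beats Grace, a majority cycle.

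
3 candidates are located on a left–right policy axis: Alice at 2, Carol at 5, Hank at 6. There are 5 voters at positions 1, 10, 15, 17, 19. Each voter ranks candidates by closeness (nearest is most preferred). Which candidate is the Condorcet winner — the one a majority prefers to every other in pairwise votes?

Hank

With single-peaked preferences on a line, the Condorcet winner is the candidate closest to the median voter.
The median voter (position 15) is closest to Hank at 6.
Check: Hank vs Alice — voters closer to Hank: 4 of 5.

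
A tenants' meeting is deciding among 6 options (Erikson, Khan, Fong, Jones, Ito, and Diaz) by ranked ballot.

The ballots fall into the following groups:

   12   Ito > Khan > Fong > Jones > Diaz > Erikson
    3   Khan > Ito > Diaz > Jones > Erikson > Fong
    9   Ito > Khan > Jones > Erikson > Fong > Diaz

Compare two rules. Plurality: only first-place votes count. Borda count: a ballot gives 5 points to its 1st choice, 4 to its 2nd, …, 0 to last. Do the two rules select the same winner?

Yes

Plurality first-place counts: Erikson 0, Khan 3, Fong 0, Jones 0, Ito 21, Diaz 0 → Ito.
Borda totals: Erikson 21, Khan 99, Fong 45, Jones 57, Ito 117, Diaz 21 → Ito.
The two rules agree on Ito.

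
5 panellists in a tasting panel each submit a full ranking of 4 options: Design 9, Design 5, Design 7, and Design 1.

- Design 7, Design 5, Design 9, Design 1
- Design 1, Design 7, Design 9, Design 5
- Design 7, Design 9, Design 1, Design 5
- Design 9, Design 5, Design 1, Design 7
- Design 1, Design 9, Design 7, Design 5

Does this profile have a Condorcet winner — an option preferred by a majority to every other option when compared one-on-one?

Head-to-head results (5 voters total):
Design 9 vs Design 5: Design 9 wins 4–1.
Design 9 vs Design 7: Design 7 wins 3–2.
Design 9 vs Design 1: Design 9 wins 3–2.
Design 5 vs Design 7: Design 7 wins 4–1.
Design 5 vs Design 1: Design 1 wins 3–2.
Design 7 vs Design 1: Design 1 wins 3–2.
No candidate beats all others: Design 9 beats Design 1 beats Design 7 beats Design 9, a majority cycle.

No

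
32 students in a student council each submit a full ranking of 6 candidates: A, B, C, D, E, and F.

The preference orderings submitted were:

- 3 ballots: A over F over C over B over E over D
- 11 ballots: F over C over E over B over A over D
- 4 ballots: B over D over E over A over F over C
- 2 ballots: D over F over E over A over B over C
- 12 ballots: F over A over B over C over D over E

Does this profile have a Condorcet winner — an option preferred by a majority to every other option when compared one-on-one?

Yes

Head-to-head results (32 voters total):
A vs B: A wins 17–15.
A vs C: A wins 21–11.
A vs D: A wins 26–6.
A vs E: E wins 17–15.
A vs F: F wins 25–7.
B vs C: B wins 18–14.
B vs D: B wins 30–2.
B vs E: B wins 19–13.
B vs F: F wins 28–4.
C vs D: C wins 26–6.
C vs E: C wins 26–6.
C vs F: F wins 32–0.
D vs E: D wins 18–14.
D vs F: F wins 26–6.
E vs F: F wins 28–4.
F beats each rival — A (25–7), B (28–4), C (32–0), D (26–6), E (28–4) — so F is the Condorcet winner.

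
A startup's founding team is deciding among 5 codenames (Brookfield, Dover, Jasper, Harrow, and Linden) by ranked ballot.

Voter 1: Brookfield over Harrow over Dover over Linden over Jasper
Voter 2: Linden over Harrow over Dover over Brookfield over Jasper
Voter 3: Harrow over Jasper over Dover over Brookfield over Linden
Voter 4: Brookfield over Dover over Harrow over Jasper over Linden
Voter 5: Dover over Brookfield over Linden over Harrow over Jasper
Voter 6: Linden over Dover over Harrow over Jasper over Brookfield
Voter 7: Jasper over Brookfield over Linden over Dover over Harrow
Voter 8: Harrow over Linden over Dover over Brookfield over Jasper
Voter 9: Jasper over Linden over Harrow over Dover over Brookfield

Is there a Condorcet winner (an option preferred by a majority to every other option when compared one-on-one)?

Head-to-head results (9 voters total):
Brookfield vs Dover: Dover wins 6–3.
Brookfield vs Jasper: Brookfield wins 5–4.
Brookfield vs Harrow: Harrow wins 5–4.
Brookfield vs Linden: Brookfield wins 5–4.
Dover vs Jasper: Dover wins 6–3.
Dover vs Harrow: Harrow wins 5–4.
Dover vs Linden: Linden wins 5–4.
Jasper vs Harrow: Harrow wins 7–2.
Jasper vs Linden: Linden wins 5–4.
Harrow vs Linden: Linden wins 5–4.
No candidate beats all others: Brookfield beats Linden beats Dover beats Brookfield, a majority cycle.

No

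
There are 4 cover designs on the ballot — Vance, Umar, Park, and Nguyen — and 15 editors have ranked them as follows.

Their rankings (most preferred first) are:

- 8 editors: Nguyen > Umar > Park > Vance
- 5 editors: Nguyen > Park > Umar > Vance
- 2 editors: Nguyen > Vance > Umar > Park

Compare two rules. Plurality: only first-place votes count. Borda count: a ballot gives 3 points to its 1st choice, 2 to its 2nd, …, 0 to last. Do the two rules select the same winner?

Yes

Plurality first-place counts: Vance 0, Umar 0, Park 0, Nguyen 15 → Nguyen.
Borda totals: Vance 4, Umar 23, Park 18, Nguyen 45 → Nguyen.
The two rules agree on Nguyen.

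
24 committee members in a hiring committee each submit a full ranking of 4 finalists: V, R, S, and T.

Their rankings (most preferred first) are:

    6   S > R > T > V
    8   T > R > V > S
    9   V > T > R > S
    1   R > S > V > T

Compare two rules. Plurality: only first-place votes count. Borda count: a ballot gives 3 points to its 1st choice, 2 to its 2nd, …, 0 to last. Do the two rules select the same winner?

Plurality first-place counts: V 9, R 1, S 6, T 8 → V.
Borda totals: V 36, R 40, S 20, T 48 → T.
The two rules disagree: plurality picks V, Borda picks T.

No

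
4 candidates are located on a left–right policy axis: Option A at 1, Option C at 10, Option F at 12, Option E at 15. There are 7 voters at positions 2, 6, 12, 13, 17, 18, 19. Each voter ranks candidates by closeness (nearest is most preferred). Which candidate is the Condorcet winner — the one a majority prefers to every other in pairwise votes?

With single-peaked preferences on a line, the Condorcet winner is the candidate closest to the median voter.
The median voter (position 13) is closest to Option F at 12.
Check: Option F vs Option A — voters closer to Option F: 5 of 7.

Option F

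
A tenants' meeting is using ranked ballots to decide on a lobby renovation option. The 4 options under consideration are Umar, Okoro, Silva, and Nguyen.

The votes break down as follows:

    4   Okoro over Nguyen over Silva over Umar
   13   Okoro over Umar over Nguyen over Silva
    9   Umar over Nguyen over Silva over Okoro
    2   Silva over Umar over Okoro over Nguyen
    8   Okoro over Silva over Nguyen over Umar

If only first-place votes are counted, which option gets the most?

Okoro

First-place vote totals:
  Umar: 9
  Okoro: 25
  Silva: 2
  Nguyen: 0
Okoro has the most first-place votes.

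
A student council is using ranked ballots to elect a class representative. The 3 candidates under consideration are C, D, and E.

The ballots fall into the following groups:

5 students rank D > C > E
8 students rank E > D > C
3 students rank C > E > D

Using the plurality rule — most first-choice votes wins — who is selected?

E

First-place vote totals:
  C: 3
  D: 5
  E: 8
E has the most first-place votes.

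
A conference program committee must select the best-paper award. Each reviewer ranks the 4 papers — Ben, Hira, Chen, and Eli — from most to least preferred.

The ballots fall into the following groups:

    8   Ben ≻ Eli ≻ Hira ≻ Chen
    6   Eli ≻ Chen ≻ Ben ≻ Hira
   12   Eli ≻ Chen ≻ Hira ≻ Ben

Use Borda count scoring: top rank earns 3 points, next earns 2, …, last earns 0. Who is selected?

Eli

Borda scores:
  Ben: 8·3 + 6·1 + 12·0 = 30
  Hira: 8·1 + 6·0 + 12·1 = 20
  Chen: 8·0 + 6·2 + 12·2 = 36
  Eli: 8·2 + 6·3 + 12·3 = 70
Eli has the highest total.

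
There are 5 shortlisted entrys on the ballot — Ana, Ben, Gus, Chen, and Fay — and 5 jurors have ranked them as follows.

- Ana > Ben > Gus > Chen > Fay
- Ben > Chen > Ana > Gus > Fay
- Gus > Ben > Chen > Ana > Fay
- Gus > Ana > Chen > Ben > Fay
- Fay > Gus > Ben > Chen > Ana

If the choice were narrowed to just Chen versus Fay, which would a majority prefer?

Ballots ranking Chen above Fay: 4.
Ballots ranking Fay above Chen: 1.
Chen wins the head-to-head, 4–1.

Chen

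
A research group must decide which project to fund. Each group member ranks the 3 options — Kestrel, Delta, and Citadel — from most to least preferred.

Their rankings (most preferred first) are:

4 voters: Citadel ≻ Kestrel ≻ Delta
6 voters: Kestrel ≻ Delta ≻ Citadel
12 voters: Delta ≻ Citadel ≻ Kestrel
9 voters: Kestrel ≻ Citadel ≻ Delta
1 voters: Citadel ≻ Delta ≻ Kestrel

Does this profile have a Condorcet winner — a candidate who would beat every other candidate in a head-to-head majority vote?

Head-to-head results (32 voters total):
Kestrel vs Delta: Kestrel wins 19–13.
Kestrel vs Citadel: Citadel wins 17–15.
Delta vs Citadel: Delta wins 18–14.
No candidate beats all others: Kestrel beats Delta beats Citadel beats Kestrel, a majority cycle.

No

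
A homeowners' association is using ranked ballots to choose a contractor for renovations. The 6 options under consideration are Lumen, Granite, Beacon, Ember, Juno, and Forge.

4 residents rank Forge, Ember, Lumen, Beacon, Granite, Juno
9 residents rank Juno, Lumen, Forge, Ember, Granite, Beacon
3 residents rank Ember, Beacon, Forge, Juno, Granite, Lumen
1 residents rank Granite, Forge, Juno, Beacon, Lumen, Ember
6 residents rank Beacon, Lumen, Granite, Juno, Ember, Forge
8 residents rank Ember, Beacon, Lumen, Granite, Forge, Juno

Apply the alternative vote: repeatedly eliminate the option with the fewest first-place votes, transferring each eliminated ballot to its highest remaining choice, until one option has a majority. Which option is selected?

Round 1: Ember 11, Juno 9, Beacon 6, Forge 4, Granite 1, Lumen 0. Lumen has the fewest and is eliminated.
Round 2: Ember 11, Juno 9, Beacon 6, Forge 4, Granite 1. Granite has the fewest and is eliminated.
Round 3: Ember 11, Juno 9, Beacon 6, Forge 5. Forge has the fewest and is eliminated.
Round 4: Ember 15, Juno 10, Beacon 6. Beacon has the fewest and is eliminated.
Round 5: Juno 16, Ember 15. Juno has a majority.

Juno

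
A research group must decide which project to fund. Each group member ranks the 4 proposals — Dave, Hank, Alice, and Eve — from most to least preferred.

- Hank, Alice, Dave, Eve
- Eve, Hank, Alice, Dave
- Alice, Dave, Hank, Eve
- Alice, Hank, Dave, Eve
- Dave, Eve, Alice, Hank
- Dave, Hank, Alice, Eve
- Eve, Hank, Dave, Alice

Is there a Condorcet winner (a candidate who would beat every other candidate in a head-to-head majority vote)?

Yes

Head-to-head results (7 voters total):
Dave vs Hank: Hank wins 4–3.
Dave vs Alice: Alice wins 4–3.
Dave vs Eve: Dave wins 5–2.
Hank vs Alice: Hank wins 4–3.
Hank vs Eve: Hank wins 4–3.
Alice vs Eve: Alice wins 4–3.
Hank beats each rival — Dave (4–3), Alice (4–3), Eve (4–3) — so Hank is the Condorcet winner.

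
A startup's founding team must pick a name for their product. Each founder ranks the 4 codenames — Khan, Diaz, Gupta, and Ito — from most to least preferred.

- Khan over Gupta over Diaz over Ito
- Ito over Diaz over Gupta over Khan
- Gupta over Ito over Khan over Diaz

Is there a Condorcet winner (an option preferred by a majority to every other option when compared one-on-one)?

Yes

Head-to-head results (3 voters total):
Khan vs Diaz: Khan wins 2–1.
Khan vs Gupta: Gupta wins 2–1.
Khan vs Ito: Ito wins 2–1.
Diaz vs Gupta: Gupta wins 2–1.
Diaz vs Ito: Ito wins 2–1.
Gupta vs Ito: Gupta wins 2–1.
Gupta beats each rival — Khan (2–1), Diaz (2–1), Ito (2–1) — so Gupta is the Condorcet winner.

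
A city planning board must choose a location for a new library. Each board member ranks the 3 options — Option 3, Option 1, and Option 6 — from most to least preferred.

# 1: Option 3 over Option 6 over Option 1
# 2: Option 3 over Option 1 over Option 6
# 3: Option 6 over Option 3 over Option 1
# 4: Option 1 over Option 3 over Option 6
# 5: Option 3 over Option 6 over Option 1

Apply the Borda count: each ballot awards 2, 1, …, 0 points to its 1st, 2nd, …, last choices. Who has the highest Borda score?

Option 3

Borda scores:
  Option 3: 2 + 2 + 1 + 1 + 2 = 8
  Option 1: 0 + 1 + 0 + 2 + 0 = 3
  Option 6: 1 + 0 + 2 + 0 + 1 = 4
Option 3 has the highest total.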